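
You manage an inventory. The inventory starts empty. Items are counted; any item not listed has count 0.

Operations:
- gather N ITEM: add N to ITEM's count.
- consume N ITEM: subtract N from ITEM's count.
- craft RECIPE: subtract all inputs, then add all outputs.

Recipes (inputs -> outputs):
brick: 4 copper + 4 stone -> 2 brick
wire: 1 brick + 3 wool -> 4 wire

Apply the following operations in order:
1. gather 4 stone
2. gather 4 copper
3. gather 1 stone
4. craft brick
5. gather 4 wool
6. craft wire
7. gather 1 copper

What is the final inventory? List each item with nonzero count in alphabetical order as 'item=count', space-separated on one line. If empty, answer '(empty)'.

Answer: brick=1 copper=1 stone=1 wire=4 wool=1

Derivation:
After 1 (gather 4 stone): stone=4
After 2 (gather 4 copper): copper=4 stone=4
After 3 (gather 1 stone): copper=4 stone=5
After 4 (craft brick): brick=2 stone=1
After 5 (gather 4 wool): brick=2 stone=1 wool=4
After 6 (craft wire): brick=1 stone=1 wire=4 wool=1
After 7 (gather 1 copper): brick=1 copper=1 stone=1 wire=4 wool=1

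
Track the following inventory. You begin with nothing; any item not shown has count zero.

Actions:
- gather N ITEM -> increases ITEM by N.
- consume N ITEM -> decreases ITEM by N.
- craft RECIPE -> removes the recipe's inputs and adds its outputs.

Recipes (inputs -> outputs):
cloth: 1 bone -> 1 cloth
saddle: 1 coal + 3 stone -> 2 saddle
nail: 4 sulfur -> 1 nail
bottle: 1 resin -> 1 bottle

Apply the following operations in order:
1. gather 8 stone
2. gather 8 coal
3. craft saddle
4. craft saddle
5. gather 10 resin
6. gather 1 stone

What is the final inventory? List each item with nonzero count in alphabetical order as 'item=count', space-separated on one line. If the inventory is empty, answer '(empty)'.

Answer: coal=6 resin=10 saddle=4 stone=3

Derivation:
After 1 (gather 8 stone): stone=8
After 2 (gather 8 coal): coal=8 stone=8
After 3 (craft saddle): coal=7 saddle=2 stone=5
After 4 (craft saddle): coal=6 saddle=4 stone=2
After 5 (gather 10 resin): coal=6 resin=10 saddle=4 stone=2
After 6 (gather 1 stone): coal=6 resin=10 saddle=4 stone=3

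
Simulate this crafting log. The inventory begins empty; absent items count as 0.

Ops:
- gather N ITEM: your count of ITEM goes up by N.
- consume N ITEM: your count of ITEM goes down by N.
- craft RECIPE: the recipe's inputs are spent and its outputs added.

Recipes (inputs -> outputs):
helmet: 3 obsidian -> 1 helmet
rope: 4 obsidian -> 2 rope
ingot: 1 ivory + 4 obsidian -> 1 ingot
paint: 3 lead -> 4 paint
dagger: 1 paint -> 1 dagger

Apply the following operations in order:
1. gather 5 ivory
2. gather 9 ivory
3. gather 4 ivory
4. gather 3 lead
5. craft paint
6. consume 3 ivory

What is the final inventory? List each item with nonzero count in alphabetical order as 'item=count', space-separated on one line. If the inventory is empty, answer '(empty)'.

After 1 (gather 5 ivory): ivory=5
After 2 (gather 9 ivory): ivory=14
After 3 (gather 4 ivory): ivory=18
After 4 (gather 3 lead): ivory=18 lead=3
After 5 (craft paint): ivory=18 paint=4
After 6 (consume 3 ivory): ivory=15 paint=4

Answer: ivory=15 paint=4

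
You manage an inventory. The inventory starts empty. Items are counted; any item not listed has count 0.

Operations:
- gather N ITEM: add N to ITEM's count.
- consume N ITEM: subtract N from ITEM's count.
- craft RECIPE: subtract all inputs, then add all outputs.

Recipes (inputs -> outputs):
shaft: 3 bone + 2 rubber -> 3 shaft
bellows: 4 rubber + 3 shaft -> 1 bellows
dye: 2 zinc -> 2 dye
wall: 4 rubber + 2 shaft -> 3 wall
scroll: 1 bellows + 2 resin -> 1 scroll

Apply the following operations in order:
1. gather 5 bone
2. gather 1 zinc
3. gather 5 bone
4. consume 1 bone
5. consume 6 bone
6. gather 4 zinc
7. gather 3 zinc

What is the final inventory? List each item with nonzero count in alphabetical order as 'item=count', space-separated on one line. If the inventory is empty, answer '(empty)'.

Answer: bone=3 zinc=8

Derivation:
After 1 (gather 5 bone): bone=5
After 2 (gather 1 zinc): bone=5 zinc=1
After 3 (gather 5 bone): bone=10 zinc=1
After 4 (consume 1 bone): bone=9 zinc=1
After 5 (consume 6 bone): bone=3 zinc=1
After 6 (gather 4 zinc): bone=3 zinc=5
After 7 (gather 3 zinc): bone=3 zinc=8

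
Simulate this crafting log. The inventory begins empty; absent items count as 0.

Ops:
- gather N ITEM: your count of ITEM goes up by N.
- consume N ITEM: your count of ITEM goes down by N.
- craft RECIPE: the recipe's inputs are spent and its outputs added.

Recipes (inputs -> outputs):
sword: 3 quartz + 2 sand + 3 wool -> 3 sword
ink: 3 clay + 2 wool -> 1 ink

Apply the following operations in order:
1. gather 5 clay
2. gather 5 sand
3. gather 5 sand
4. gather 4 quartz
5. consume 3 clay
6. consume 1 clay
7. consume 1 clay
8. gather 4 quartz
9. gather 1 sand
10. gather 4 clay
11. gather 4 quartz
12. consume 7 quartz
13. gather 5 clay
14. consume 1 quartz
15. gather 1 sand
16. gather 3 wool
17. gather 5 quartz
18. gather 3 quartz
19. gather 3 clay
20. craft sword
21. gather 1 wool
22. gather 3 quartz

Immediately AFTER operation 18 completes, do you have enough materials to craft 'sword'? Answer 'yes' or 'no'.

Answer: yes

Derivation:
After 1 (gather 5 clay): clay=5
After 2 (gather 5 sand): clay=5 sand=5
After 3 (gather 5 sand): clay=5 sand=10
After 4 (gather 4 quartz): clay=5 quartz=4 sand=10
After 5 (consume 3 clay): clay=2 quartz=4 sand=10
After 6 (consume 1 clay): clay=1 quartz=4 sand=10
After 7 (consume 1 clay): quartz=4 sand=10
After 8 (gather 4 quartz): quartz=8 sand=10
After 9 (gather 1 sand): quartz=8 sand=11
After 10 (gather 4 clay): clay=4 quartz=8 sand=11
After 11 (gather 4 quartz): clay=4 quartz=12 sand=11
After 12 (consume 7 quartz): clay=4 quartz=5 sand=11
After 13 (gather 5 clay): clay=9 quartz=5 sand=11
After 14 (consume 1 quartz): clay=9 quartz=4 sand=11
After 15 (gather 1 sand): clay=9 quartz=4 sand=12
After 16 (gather 3 wool): clay=9 quartz=4 sand=12 wool=3
After 17 (gather 5 quartz): clay=9 quartz=9 sand=12 wool=3
After 18 (gather 3 quartz): clay=9 quartz=12 sand=12 wool=3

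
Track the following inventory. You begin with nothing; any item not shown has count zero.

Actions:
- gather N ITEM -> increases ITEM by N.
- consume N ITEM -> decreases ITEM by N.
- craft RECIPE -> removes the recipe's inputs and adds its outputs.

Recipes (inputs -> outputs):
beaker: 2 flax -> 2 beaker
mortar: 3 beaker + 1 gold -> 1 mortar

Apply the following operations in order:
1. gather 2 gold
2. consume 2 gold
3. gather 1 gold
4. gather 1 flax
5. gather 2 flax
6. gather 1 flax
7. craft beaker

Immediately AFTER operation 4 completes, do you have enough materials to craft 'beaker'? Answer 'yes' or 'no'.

After 1 (gather 2 gold): gold=2
After 2 (consume 2 gold): (empty)
After 3 (gather 1 gold): gold=1
After 4 (gather 1 flax): flax=1 gold=1

Answer: no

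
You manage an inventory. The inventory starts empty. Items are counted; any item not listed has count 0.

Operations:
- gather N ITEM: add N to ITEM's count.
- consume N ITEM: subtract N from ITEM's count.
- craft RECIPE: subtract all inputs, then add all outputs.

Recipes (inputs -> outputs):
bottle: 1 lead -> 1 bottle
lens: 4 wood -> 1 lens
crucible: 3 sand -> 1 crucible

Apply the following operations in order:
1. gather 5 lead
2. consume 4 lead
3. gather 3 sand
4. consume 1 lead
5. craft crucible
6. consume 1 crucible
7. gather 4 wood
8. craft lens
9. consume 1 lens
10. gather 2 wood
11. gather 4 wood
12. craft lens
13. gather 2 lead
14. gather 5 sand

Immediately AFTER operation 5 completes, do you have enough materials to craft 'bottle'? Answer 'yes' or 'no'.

After 1 (gather 5 lead): lead=5
After 2 (consume 4 lead): lead=1
After 3 (gather 3 sand): lead=1 sand=3
After 4 (consume 1 lead): sand=3
After 5 (craft crucible): crucible=1

Answer: no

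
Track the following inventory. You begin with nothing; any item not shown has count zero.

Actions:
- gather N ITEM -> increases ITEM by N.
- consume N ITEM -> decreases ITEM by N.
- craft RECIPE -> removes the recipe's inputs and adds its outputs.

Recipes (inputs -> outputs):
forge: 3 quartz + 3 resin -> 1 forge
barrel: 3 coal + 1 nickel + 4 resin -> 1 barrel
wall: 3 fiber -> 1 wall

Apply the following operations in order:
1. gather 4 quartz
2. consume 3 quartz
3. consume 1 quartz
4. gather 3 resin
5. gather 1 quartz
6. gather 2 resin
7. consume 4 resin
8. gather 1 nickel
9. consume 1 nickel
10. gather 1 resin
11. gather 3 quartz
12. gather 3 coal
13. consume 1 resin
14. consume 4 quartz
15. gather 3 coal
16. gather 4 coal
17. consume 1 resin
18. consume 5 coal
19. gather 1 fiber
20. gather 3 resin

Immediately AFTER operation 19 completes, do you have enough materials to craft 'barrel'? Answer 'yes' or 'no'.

Answer: no

Derivation:
After 1 (gather 4 quartz): quartz=4
After 2 (consume 3 quartz): quartz=1
After 3 (consume 1 quartz): (empty)
After 4 (gather 3 resin): resin=3
After 5 (gather 1 quartz): quartz=1 resin=3
After 6 (gather 2 resin): quartz=1 resin=5
After 7 (consume 4 resin): quartz=1 resin=1
After 8 (gather 1 nickel): nickel=1 quartz=1 resin=1
After 9 (consume 1 nickel): quartz=1 resin=1
After 10 (gather 1 resin): quartz=1 resin=2
After 11 (gather 3 quartz): quartz=4 resin=2
After 12 (gather 3 coal): coal=3 quartz=4 resin=2
After 13 (consume 1 resin): coal=3 quartz=4 resin=1
After 14 (consume 4 quartz): coal=3 resin=1
After 15 (gather 3 coal): coal=6 resin=1
After 16 (gather 4 coal): coal=10 resin=1
After 17 (consume 1 resin): coal=10
After 18 (consume 5 coal): coal=5
After 19 (gather 1 fiber): coal=5 fiber=1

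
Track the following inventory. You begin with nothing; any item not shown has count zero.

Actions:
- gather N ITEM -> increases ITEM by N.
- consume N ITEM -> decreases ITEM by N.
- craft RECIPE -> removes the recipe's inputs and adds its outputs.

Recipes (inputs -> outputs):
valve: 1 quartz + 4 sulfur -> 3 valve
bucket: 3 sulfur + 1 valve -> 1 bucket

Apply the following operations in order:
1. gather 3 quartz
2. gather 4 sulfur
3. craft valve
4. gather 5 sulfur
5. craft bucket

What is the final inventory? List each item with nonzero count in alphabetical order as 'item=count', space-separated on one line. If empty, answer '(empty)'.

After 1 (gather 3 quartz): quartz=3
After 2 (gather 4 sulfur): quartz=3 sulfur=4
After 3 (craft valve): quartz=2 valve=3
After 4 (gather 5 sulfur): quartz=2 sulfur=5 valve=3
After 5 (craft bucket): bucket=1 quartz=2 sulfur=2 valve=2

Answer: bucket=1 quartz=2 sulfur=2 valve=2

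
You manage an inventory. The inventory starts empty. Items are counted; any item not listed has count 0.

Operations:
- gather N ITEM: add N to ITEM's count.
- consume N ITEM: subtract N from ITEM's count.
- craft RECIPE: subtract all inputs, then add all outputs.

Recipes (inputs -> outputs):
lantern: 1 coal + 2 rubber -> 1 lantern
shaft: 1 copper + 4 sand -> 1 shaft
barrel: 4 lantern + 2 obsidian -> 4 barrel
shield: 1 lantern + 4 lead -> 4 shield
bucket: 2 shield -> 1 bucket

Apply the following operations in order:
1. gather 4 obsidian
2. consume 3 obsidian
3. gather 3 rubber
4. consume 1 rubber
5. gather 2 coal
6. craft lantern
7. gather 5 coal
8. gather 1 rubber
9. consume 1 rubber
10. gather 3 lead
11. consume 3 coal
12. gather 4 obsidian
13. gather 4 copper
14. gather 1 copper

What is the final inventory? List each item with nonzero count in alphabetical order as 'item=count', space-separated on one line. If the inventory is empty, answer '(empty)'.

Answer: coal=3 copper=5 lantern=1 lead=3 obsidian=5

Derivation:
After 1 (gather 4 obsidian): obsidian=4
After 2 (consume 3 obsidian): obsidian=1
After 3 (gather 3 rubber): obsidian=1 rubber=3
After 4 (consume 1 rubber): obsidian=1 rubber=2
After 5 (gather 2 coal): coal=2 obsidian=1 rubber=2
After 6 (craft lantern): coal=1 lantern=1 obsidian=1
After 7 (gather 5 coal): coal=6 lantern=1 obsidian=1
After 8 (gather 1 rubber): coal=6 lantern=1 obsidian=1 rubber=1
After 9 (consume 1 rubber): coal=6 lantern=1 obsidian=1
After 10 (gather 3 lead): coal=6 lantern=1 lead=3 obsidian=1
After 11 (consume 3 coal): coal=3 lantern=1 lead=3 obsidian=1
After 12 (gather 4 obsidian): coal=3 lantern=1 lead=3 obsidian=5
After 13 (gather 4 copper): coal=3 copper=4 lantern=1 lead=3 obsidian=5
After 14 (gather 1 copper): coal=3 copper=5 lantern=1 lead=3 obsidian=5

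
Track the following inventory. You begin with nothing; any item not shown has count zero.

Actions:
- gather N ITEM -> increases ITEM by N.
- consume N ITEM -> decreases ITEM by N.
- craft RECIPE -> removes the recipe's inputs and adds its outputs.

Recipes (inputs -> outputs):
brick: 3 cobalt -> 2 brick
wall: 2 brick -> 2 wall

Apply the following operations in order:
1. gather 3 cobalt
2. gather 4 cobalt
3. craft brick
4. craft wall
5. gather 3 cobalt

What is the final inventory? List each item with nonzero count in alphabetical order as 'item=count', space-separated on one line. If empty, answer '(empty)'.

Answer: cobalt=7 wall=2

Derivation:
After 1 (gather 3 cobalt): cobalt=3
After 2 (gather 4 cobalt): cobalt=7
After 3 (craft brick): brick=2 cobalt=4
After 4 (craft wall): cobalt=4 wall=2
After 5 (gather 3 cobalt): cobalt=7 wall=2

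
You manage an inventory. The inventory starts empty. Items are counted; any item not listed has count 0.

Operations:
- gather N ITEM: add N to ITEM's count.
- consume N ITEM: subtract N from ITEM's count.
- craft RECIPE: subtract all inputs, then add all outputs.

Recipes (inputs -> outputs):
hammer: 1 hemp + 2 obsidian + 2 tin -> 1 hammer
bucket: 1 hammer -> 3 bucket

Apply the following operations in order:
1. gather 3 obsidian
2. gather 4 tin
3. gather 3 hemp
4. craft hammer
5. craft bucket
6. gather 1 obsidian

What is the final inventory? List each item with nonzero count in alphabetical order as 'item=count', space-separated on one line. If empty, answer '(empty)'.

After 1 (gather 3 obsidian): obsidian=3
After 2 (gather 4 tin): obsidian=3 tin=4
After 3 (gather 3 hemp): hemp=3 obsidian=3 tin=4
After 4 (craft hammer): hammer=1 hemp=2 obsidian=1 tin=2
After 5 (craft bucket): bucket=3 hemp=2 obsidian=1 tin=2
After 6 (gather 1 obsidian): bucket=3 hemp=2 obsidian=2 tin=2

Answer: bucket=3 hemp=2 obsidian=2 tin=2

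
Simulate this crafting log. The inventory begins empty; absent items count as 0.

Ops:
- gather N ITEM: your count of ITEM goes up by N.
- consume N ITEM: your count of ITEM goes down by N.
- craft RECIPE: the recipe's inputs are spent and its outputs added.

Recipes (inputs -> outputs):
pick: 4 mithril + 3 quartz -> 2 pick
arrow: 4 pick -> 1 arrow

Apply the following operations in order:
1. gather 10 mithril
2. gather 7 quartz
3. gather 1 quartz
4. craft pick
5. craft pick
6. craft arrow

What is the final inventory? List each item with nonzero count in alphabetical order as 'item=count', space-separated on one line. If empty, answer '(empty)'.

Answer: arrow=1 mithril=2 quartz=2

Derivation:
After 1 (gather 10 mithril): mithril=10
After 2 (gather 7 quartz): mithril=10 quartz=7
After 3 (gather 1 quartz): mithril=10 quartz=8
After 4 (craft pick): mithril=6 pick=2 quartz=5
After 5 (craft pick): mithril=2 pick=4 quartz=2
After 6 (craft arrow): arrow=1 mithril=2 quartz=2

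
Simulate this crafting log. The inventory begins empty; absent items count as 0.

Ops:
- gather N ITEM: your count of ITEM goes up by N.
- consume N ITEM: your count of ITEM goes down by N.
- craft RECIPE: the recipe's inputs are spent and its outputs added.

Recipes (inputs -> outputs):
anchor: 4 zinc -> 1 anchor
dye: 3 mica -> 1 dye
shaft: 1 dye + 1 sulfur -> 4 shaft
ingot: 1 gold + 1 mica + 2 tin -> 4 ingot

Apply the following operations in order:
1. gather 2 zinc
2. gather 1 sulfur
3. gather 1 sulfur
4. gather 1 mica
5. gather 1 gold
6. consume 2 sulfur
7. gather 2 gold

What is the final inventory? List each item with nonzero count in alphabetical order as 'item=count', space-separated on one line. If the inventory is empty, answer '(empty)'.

Answer: gold=3 mica=1 zinc=2

Derivation:
After 1 (gather 2 zinc): zinc=2
After 2 (gather 1 sulfur): sulfur=1 zinc=2
After 3 (gather 1 sulfur): sulfur=2 zinc=2
After 4 (gather 1 mica): mica=1 sulfur=2 zinc=2
After 5 (gather 1 gold): gold=1 mica=1 sulfur=2 zinc=2
After 6 (consume 2 sulfur): gold=1 mica=1 zinc=2
After 7 (gather 2 gold): gold=3 mica=1 zinc=2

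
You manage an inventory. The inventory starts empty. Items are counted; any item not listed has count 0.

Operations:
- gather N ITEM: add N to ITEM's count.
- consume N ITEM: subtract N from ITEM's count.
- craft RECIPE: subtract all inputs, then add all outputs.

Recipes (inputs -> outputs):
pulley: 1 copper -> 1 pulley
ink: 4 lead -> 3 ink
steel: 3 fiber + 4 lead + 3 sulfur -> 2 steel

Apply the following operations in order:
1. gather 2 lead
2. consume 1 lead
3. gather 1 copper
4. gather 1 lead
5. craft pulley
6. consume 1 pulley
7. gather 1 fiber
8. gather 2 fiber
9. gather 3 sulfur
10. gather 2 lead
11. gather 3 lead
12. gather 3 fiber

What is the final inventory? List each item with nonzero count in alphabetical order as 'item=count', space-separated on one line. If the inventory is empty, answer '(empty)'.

Answer: fiber=6 lead=7 sulfur=3

Derivation:
After 1 (gather 2 lead): lead=2
After 2 (consume 1 lead): lead=1
After 3 (gather 1 copper): copper=1 lead=1
After 4 (gather 1 lead): copper=1 lead=2
After 5 (craft pulley): lead=2 pulley=1
After 6 (consume 1 pulley): lead=2
After 7 (gather 1 fiber): fiber=1 lead=2
After 8 (gather 2 fiber): fiber=3 lead=2
After 9 (gather 3 sulfur): fiber=3 lead=2 sulfur=3
After 10 (gather 2 lead): fiber=3 lead=4 sulfur=3
After 11 (gather 3 lead): fiber=3 lead=7 sulfur=3
After 12 (gather 3 fiber): fiber=6 lead=7 sulfur=3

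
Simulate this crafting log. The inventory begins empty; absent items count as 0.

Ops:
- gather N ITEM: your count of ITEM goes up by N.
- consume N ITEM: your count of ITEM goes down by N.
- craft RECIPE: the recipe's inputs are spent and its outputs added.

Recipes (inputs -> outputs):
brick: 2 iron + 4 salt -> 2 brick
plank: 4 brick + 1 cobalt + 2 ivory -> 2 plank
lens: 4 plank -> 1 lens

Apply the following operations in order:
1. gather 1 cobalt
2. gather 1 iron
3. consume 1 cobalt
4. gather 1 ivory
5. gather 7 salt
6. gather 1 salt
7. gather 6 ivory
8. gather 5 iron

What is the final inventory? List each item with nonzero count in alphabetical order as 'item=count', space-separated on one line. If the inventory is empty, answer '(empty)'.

Answer: iron=6 ivory=7 salt=8

Derivation:
After 1 (gather 1 cobalt): cobalt=1
After 2 (gather 1 iron): cobalt=1 iron=1
After 3 (consume 1 cobalt): iron=1
After 4 (gather 1 ivory): iron=1 ivory=1
After 5 (gather 7 salt): iron=1 ivory=1 salt=7
After 6 (gather 1 salt): iron=1 ivory=1 salt=8
After 7 (gather 6 ivory): iron=1 ivory=7 salt=8
After 8 (gather 5 iron): iron=6 ivory=7 salt=8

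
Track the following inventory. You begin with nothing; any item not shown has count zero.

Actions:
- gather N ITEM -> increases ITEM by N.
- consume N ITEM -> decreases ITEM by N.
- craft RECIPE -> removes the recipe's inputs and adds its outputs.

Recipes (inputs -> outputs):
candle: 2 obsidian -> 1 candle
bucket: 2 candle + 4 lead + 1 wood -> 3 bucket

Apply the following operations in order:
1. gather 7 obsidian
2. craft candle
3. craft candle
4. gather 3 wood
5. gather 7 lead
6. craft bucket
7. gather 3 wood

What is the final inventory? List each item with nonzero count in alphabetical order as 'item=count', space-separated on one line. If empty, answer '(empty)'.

After 1 (gather 7 obsidian): obsidian=7
After 2 (craft candle): candle=1 obsidian=5
After 3 (craft candle): candle=2 obsidian=3
After 4 (gather 3 wood): candle=2 obsidian=3 wood=3
After 5 (gather 7 lead): candle=2 lead=7 obsidian=3 wood=3
After 6 (craft bucket): bucket=3 lead=3 obsidian=3 wood=2
After 7 (gather 3 wood): bucket=3 lead=3 obsidian=3 wood=5

Answer: bucket=3 lead=3 obsidian=3 wood=5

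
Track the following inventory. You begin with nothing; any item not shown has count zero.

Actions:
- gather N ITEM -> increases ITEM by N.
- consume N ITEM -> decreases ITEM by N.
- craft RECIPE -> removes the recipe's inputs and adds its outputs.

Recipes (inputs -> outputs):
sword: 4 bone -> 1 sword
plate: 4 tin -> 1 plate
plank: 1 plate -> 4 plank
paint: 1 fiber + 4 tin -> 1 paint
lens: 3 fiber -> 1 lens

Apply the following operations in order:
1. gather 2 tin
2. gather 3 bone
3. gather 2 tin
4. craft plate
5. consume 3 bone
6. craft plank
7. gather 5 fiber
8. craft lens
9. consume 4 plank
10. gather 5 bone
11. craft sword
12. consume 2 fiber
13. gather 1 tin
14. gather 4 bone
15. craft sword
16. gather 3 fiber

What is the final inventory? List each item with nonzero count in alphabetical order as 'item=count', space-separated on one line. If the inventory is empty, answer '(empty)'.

After 1 (gather 2 tin): tin=2
After 2 (gather 3 bone): bone=3 tin=2
After 3 (gather 2 tin): bone=3 tin=4
After 4 (craft plate): bone=3 plate=1
After 5 (consume 3 bone): plate=1
After 6 (craft plank): plank=4
After 7 (gather 5 fiber): fiber=5 plank=4
After 8 (craft lens): fiber=2 lens=1 plank=4
After 9 (consume 4 plank): fiber=2 lens=1
After 10 (gather 5 bone): bone=5 fiber=2 lens=1
After 11 (craft sword): bone=1 fiber=2 lens=1 sword=1
After 12 (consume 2 fiber): bone=1 lens=1 sword=1
After 13 (gather 1 tin): bone=1 lens=1 sword=1 tin=1
After 14 (gather 4 bone): bone=5 lens=1 sword=1 tin=1
After 15 (craft sword): bone=1 lens=1 sword=2 tin=1
After 16 (gather 3 fiber): bone=1 fiber=3 lens=1 sword=2 tin=1

Answer: bone=1 fiber=3 lens=1 sword=2 tin=1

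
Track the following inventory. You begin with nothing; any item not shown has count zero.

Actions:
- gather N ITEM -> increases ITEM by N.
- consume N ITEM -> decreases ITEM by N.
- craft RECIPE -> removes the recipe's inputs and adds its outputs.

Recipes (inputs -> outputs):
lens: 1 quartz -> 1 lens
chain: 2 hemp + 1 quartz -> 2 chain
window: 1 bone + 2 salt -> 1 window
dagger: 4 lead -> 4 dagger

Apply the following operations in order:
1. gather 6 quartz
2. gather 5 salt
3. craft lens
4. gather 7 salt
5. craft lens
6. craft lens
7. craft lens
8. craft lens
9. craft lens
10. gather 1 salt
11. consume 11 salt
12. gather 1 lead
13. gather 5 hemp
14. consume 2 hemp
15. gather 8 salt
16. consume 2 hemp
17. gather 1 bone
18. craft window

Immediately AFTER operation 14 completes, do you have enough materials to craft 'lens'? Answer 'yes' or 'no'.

Answer: no

Derivation:
After 1 (gather 6 quartz): quartz=6
After 2 (gather 5 salt): quartz=6 salt=5
After 3 (craft lens): lens=1 quartz=5 salt=5
After 4 (gather 7 salt): lens=1 quartz=5 salt=12
After 5 (craft lens): lens=2 quartz=4 salt=12
After 6 (craft lens): lens=3 quartz=3 salt=12
After 7 (craft lens): lens=4 quartz=2 salt=12
After 8 (craft lens): lens=5 quartz=1 salt=12
After 9 (craft lens): lens=6 salt=12
After 10 (gather 1 salt): lens=6 salt=13
After 11 (consume 11 salt): lens=6 salt=2
After 12 (gather 1 lead): lead=1 lens=6 salt=2
After 13 (gather 5 hemp): hemp=5 lead=1 lens=6 salt=2
After 14 (consume 2 hemp): hemp=3 lead=1 lens=6 salt=2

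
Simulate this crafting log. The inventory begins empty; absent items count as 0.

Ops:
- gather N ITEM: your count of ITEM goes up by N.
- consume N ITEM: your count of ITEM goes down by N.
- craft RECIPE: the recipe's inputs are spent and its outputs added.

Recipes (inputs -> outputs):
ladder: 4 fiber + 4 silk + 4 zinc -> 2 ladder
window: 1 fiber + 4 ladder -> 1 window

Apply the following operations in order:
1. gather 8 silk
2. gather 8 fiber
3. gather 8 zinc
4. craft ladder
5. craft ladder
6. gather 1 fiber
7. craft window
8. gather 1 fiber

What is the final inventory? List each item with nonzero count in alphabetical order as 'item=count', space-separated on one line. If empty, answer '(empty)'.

After 1 (gather 8 silk): silk=8
After 2 (gather 8 fiber): fiber=8 silk=8
After 3 (gather 8 zinc): fiber=8 silk=8 zinc=8
After 4 (craft ladder): fiber=4 ladder=2 silk=4 zinc=4
After 5 (craft ladder): ladder=4
After 6 (gather 1 fiber): fiber=1 ladder=4
After 7 (craft window): window=1
After 8 (gather 1 fiber): fiber=1 window=1

Answer: fiber=1 window=1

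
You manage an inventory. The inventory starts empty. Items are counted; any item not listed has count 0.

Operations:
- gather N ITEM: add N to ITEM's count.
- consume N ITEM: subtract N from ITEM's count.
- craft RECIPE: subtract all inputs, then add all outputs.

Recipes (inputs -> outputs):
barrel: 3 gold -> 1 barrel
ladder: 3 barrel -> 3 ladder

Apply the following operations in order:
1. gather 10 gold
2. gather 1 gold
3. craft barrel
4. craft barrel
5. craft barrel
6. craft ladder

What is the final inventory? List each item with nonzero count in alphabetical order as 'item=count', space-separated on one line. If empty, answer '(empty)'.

Answer: gold=2 ladder=3

Derivation:
After 1 (gather 10 gold): gold=10
After 2 (gather 1 gold): gold=11
After 3 (craft barrel): barrel=1 gold=8
After 4 (craft barrel): barrel=2 gold=5
After 5 (craft barrel): barrel=3 gold=2
After 6 (craft ladder): gold=2 ladder=3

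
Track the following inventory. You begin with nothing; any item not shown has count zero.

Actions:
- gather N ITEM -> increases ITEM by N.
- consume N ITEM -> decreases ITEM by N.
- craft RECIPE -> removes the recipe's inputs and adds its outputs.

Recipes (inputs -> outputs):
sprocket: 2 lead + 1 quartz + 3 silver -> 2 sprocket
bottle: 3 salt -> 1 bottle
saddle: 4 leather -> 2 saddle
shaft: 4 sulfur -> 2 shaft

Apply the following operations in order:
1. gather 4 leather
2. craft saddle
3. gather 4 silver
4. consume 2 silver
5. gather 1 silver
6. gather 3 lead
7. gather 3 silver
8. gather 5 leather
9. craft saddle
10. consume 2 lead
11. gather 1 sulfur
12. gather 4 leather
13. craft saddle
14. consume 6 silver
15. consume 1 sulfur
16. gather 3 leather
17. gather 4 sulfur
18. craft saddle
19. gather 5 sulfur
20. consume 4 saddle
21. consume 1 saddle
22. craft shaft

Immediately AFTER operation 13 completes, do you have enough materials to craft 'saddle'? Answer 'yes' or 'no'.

Answer: no

Derivation:
After 1 (gather 4 leather): leather=4
After 2 (craft saddle): saddle=2
After 3 (gather 4 silver): saddle=2 silver=4
After 4 (consume 2 silver): saddle=2 silver=2
After 5 (gather 1 silver): saddle=2 silver=3
After 6 (gather 3 lead): lead=3 saddle=2 silver=3
After 7 (gather 3 silver): lead=3 saddle=2 silver=6
After 8 (gather 5 leather): lead=3 leather=5 saddle=2 silver=6
After 9 (craft saddle): lead=3 leather=1 saddle=4 silver=6
After 10 (consume 2 lead): lead=1 leather=1 saddle=4 silver=6
After 11 (gather 1 sulfur): lead=1 leather=1 saddle=4 silver=6 sulfur=1
After 12 (gather 4 leather): lead=1 leather=5 saddle=4 silver=6 sulfur=1
After 13 (craft saddle): lead=1 leather=1 saddle=6 silver=6 sulfur=1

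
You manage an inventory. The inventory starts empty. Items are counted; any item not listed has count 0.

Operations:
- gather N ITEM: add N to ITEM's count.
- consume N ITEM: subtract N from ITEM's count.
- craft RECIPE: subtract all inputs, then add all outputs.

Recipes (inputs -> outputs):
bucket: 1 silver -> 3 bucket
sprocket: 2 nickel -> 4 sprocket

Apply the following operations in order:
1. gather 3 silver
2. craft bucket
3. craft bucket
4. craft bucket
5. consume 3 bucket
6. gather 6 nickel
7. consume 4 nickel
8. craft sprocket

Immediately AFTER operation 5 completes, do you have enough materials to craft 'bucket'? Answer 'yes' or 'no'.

After 1 (gather 3 silver): silver=3
After 2 (craft bucket): bucket=3 silver=2
After 3 (craft bucket): bucket=6 silver=1
After 4 (craft bucket): bucket=9
After 5 (consume 3 bucket): bucket=6

Answer: no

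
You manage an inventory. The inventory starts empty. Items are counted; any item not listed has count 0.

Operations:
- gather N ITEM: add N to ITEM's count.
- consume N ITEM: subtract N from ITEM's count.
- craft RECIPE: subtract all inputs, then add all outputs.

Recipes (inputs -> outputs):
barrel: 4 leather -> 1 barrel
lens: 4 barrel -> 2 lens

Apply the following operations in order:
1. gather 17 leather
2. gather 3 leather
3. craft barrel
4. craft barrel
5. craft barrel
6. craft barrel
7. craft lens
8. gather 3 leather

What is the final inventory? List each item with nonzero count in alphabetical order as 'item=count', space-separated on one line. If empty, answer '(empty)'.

Answer: leather=7 lens=2

Derivation:
After 1 (gather 17 leather): leather=17
After 2 (gather 3 leather): leather=20
After 3 (craft barrel): barrel=1 leather=16
After 4 (craft barrel): barrel=2 leather=12
After 5 (craft barrel): barrel=3 leather=8
After 6 (craft barrel): barrel=4 leather=4
After 7 (craft lens): leather=4 lens=2
After 8 (gather 3 leather): leather=7 lens=2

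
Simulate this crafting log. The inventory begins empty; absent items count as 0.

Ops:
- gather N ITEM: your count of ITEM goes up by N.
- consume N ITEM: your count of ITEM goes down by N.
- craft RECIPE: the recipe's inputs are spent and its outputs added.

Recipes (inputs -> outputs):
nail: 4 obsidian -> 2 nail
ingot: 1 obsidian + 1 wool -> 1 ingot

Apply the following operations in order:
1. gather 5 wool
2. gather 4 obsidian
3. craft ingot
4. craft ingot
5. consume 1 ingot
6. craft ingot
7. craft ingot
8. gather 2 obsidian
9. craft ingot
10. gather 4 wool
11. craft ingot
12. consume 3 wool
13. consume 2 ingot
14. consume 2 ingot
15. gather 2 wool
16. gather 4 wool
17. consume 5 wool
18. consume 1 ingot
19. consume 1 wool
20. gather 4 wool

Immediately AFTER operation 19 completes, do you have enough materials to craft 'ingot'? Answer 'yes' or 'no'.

After 1 (gather 5 wool): wool=5
After 2 (gather 4 obsidian): obsidian=4 wool=5
After 3 (craft ingot): ingot=1 obsidian=3 wool=4
After 4 (craft ingot): ingot=2 obsidian=2 wool=3
After 5 (consume 1 ingot): ingot=1 obsidian=2 wool=3
After 6 (craft ingot): ingot=2 obsidian=1 wool=2
After 7 (craft ingot): ingot=3 wool=1
After 8 (gather 2 obsidian): ingot=3 obsidian=2 wool=1
After 9 (craft ingot): ingot=4 obsidian=1
After 10 (gather 4 wool): ingot=4 obsidian=1 wool=4
After 11 (craft ingot): ingot=5 wool=3
After 12 (consume 3 wool): ingot=5
After 13 (consume 2 ingot): ingot=3
After 14 (consume 2 ingot): ingot=1
After 15 (gather 2 wool): ingot=1 wool=2
After 16 (gather 4 wool): ingot=1 wool=6
After 17 (consume 5 wool): ingot=1 wool=1
After 18 (consume 1 ingot): wool=1
After 19 (consume 1 wool): (empty)

Answer: no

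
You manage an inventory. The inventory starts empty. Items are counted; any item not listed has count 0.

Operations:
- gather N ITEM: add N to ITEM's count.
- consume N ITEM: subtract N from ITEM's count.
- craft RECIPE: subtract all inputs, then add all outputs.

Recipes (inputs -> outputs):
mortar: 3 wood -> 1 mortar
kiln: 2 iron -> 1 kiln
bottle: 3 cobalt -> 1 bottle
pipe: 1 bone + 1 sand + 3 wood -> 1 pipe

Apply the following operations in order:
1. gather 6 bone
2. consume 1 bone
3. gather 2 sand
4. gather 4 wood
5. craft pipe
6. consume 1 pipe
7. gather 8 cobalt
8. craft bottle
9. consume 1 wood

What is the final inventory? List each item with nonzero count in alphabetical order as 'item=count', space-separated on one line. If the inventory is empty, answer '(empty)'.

After 1 (gather 6 bone): bone=6
After 2 (consume 1 bone): bone=5
After 3 (gather 2 sand): bone=5 sand=2
After 4 (gather 4 wood): bone=5 sand=2 wood=4
After 5 (craft pipe): bone=4 pipe=1 sand=1 wood=1
After 6 (consume 1 pipe): bone=4 sand=1 wood=1
After 7 (gather 8 cobalt): bone=4 cobalt=8 sand=1 wood=1
After 8 (craft bottle): bone=4 bottle=1 cobalt=5 sand=1 wood=1
After 9 (consume 1 wood): bone=4 bottle=1 cobalt=5 sand=1

Answer: bone=4 bottle=1 cobalt=5 sand=1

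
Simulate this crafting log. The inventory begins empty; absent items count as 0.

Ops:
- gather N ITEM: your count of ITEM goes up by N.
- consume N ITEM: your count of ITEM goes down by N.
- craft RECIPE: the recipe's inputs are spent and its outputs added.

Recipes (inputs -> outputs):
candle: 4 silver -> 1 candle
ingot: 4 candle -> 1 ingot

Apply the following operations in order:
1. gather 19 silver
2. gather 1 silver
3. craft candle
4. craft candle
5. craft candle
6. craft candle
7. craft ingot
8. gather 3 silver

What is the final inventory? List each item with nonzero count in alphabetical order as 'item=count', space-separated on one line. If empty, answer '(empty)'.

After 1 (gather 19 silver): silver=19
After 2 (gather 1 silver): silver=20
After 3 (craft candle): candle=1 silver=16
After 4 (craft candle): candle=2 silver=12
After 5 (craft candle): candle=3 silver=8
After 6 (craft candle): candle=4 silver=4
After 7 (craft ingot): ingot=1 silver=4
After 8 (gather 3 silver): ingot=1 silver=7

Answer: ingot=1 silver=7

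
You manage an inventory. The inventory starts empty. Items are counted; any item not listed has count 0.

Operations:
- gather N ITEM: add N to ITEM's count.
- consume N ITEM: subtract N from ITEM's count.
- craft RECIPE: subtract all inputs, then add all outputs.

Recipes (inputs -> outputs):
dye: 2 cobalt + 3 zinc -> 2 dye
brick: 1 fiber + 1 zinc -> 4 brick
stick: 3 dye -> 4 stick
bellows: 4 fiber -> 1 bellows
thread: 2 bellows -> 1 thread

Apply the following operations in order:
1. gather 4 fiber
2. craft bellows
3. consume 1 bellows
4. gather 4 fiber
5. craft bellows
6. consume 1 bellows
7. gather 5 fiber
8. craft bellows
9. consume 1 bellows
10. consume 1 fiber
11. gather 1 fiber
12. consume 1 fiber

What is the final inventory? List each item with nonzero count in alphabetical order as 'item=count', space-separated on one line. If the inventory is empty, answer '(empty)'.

After 1 (gather 4 fiber): fiber=4
After 2 (craft bellows): bellows=1
After 3 (consume 1 bellows): (empty)
After 4 (gather 4 fiber): fiber=4
After 5 (craft bellows): bellows=1
After 6 (consume 1 bellows): (empty)
After 7 (gather 5 fiber): fiber=5
After 8 (craft bellows): bellows=1 fiber=1
After 9 (consume 1 bellows): fiber=1
After 10 (consume 1 fiber): (empty)
After 11 (gather 1 fiber): fiber=1
After 12 (consume 1 fiber): (empty)

Answer: (empty)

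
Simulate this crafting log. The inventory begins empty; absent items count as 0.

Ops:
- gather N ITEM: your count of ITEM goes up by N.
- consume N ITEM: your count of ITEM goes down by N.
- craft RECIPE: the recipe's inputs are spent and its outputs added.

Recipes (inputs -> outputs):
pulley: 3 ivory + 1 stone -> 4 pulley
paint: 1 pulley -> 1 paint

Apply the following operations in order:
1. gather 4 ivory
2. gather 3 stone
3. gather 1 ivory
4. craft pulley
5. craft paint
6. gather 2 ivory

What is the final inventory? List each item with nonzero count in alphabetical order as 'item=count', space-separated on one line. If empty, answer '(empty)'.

Answer: ivory=4 paint=1 pulley=3 stone=2

Derivation:
After 1 (gather 4 ivory): ivory=4
After 2 (gather 3 stone): ivory=4 stone=3
After 3 (gather 1 ivory): ivory=5 stone=3
After 4 (craft pulley): ivory=2 pulley=4 stone=2
After 5 (craft paint): ivory=2 paint=1 pulley=3 stone=2
After 6 (gather 2 ivory): ivory=4 paint=1 pulley=3 stone=2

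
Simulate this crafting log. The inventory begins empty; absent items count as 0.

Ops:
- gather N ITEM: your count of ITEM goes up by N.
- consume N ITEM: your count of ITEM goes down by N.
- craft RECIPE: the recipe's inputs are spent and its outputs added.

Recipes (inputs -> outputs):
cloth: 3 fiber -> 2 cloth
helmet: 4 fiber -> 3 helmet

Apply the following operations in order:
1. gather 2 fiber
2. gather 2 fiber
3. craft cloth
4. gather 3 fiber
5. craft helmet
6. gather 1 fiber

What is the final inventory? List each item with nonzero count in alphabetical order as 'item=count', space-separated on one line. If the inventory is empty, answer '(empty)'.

Answer: cloth=2 fiber=1 helmet=3

Derivation:
After 1 (gather 2 fiber): fiber=2
After 2 (gather 2 fiber): fiber=4
After 3 (craft cloth): cloth=2 fiber=1
After 4 (gather 3 fiber): cloth=2 fiber=4
After 5 (craft helmet): cloth=2 helmet=3
After 6 (gather 1 fiber): cloth=2 fiber=1 helmet=3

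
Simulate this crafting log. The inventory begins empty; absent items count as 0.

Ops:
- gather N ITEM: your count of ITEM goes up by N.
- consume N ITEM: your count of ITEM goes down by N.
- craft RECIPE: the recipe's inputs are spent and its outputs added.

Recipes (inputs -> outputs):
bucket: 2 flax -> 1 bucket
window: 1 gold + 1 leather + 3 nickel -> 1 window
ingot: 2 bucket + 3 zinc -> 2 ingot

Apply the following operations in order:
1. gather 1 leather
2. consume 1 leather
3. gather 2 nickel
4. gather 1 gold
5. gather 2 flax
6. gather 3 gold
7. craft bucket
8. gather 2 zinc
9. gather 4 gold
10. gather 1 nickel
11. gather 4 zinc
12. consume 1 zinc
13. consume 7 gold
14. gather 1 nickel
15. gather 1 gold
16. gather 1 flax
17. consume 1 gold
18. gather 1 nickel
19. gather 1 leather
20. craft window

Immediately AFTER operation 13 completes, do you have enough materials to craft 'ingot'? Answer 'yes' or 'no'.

After 1 (gather 1 leather): leather=1
After 2 (consume 1 leather): (empty)
After 3 (gather 2 nickel): nickel=2
After 4 (gather 1 gold): gold=1 nickel=2
After 5 (gather 2 flax): flax=2 gold=1 nickel=2
After 6 (gather 3 gold): flax=2 gold=4 nickel=2
After 7 (craft bucket): bucket=1 gold=4 nickel=2
After 8 (gather 2 zinc): bucket=1 gold=4 nickel=2 zinc=2
After 9 (gather 4 gold): bucket=1 gold=8 nickel=2 zinc=2
After 10 (gather 1 nickel): bucket=1 gold=8 nickel=3 zinc=2
After 11 (gather 4 zinc): bucket=1 gold=8 nickel=3 zinc=6
After 12 (consume 1 zinc): bucket=1 gold=8 nickel=3 zinc=5
After 13 (consume 7 gold): bucket=1 gold=1 nickel=3 zinc=5

Answer: no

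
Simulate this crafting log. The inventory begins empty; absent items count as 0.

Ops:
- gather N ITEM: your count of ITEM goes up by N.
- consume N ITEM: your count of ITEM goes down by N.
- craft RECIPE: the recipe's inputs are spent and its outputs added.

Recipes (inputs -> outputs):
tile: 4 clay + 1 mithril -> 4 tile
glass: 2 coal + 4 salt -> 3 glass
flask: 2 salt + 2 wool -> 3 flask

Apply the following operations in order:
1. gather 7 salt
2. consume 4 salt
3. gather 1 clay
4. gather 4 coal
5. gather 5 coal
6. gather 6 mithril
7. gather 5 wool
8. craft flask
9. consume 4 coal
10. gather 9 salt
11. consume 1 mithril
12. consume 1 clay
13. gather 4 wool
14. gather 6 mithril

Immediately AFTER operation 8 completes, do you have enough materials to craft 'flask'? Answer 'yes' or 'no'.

Answer: no

Derivation:
After 1 (gather 7 salt): salt=7
After 2 (consume 4 salt): salt=3
After 3 (gather 1 clay): clay=1 salt=3
After 4 (gather 4 coal): clay=1 coal=4 salt=3
After 5 (gather 5 coal): clay=1 coal=9 salt=3
After 6 (gather 6 mithril): clay=1 coal=9 mithril=6 salt=3
After 7 (gather 5 wool): clay=1 coal=9 mithril=6 salt=3 wool=5
After 8 (craft flask): clay=1 coal=9 flask=3 mithril=6 salt=1 wool=3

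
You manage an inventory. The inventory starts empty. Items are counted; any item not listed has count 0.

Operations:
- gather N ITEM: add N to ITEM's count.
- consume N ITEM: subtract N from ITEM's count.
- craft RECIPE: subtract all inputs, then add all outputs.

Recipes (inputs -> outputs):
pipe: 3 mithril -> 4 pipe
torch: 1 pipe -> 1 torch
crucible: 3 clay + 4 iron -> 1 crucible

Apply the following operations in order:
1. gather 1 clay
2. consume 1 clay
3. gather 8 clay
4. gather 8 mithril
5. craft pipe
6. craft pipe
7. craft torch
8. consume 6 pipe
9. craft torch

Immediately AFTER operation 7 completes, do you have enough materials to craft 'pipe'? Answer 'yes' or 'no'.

After 1 (gather 1 clay): clay=1
After 2 (consume 1 clay): (empty)
After 3 (gather 8 clay): clay=8
After 4 (gather 8 mithril): clay=8 mithril=8
After 5 (craft pipe): clay=8 mithril=5 pipe=4
After 6 (craft pipe): clay=8 mithril=2 pipe=8
After 7 (craft torch): clay=8 mithril=2 pipe=7 torch=1

Answer: no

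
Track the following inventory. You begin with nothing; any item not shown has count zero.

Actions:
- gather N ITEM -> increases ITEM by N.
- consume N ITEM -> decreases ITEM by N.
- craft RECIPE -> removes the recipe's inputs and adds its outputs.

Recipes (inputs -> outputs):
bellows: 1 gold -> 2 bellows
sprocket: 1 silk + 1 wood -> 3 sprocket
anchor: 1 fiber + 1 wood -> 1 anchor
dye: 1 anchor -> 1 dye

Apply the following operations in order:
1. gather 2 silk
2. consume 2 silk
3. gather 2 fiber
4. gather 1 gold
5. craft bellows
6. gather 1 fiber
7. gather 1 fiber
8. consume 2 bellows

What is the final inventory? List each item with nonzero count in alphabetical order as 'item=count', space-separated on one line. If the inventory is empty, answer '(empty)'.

After 1 (gather 2 silk): silk=2
After 2 (consume 2 silk): (empty)
After 3 (gather 2 fiber): fiber=2
After 4 (gather 1 gold): fiber=2 gold=1
After 5 (craft bellows): bellows=2 fiber=2
After 6 (gather 1 fiber): bellows=2 fiber=3
After 7 (gather 1 fiber): bellows=2 fiber=4
After 8 (consume 2 bellows): fiber=4

Answer: fiber=4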